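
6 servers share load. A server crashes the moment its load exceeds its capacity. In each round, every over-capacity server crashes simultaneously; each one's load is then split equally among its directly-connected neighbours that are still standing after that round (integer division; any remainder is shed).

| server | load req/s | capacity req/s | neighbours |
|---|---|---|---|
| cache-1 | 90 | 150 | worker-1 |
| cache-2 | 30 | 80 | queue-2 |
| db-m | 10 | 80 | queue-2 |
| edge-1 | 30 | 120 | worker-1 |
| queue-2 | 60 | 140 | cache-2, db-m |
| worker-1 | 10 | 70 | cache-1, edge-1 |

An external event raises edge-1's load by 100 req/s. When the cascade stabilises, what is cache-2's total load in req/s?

Round 1 — edge-1 at 130 > 120. edge-1 crashes.
  edge-1 sheds 130 req/s to worker-1: 130 each.
    worker-1: 10+130 = 140 > 70
Round 2 — worker-1 crashes.
  worker-1 sheds 140 req/s to cache-1: 140 each.
    cache-1: 90+140 = 230 > 150
Round 3 — cache-1 crashes.
  cache-1 sheds 230 req/s: no online neighbours, lost.
No further crashes.

30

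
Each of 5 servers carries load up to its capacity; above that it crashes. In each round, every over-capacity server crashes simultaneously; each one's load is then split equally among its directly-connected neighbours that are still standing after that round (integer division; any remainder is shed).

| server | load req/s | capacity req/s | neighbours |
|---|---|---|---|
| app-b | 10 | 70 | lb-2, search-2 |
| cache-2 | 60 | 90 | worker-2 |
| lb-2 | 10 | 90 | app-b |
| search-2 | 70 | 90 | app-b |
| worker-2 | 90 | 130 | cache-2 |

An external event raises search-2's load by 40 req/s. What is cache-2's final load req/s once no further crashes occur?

60

Round 1 — search-2 at 110 > 90. search-2 crashes.
  search-2 sheds 110 req/s to app-b: 110 each.
    app-b: 10+110 = 120 > 70
Round 2 — app-b crashes.
  app-b sheds 120 req/s to lb-2: 120 each.
    lb-2: 10+120 = 130 > 90
Round 3 — lb-2 crashes.
  lb-2 sheds 130 req/s: no online neighbours, lost.
No further crashes.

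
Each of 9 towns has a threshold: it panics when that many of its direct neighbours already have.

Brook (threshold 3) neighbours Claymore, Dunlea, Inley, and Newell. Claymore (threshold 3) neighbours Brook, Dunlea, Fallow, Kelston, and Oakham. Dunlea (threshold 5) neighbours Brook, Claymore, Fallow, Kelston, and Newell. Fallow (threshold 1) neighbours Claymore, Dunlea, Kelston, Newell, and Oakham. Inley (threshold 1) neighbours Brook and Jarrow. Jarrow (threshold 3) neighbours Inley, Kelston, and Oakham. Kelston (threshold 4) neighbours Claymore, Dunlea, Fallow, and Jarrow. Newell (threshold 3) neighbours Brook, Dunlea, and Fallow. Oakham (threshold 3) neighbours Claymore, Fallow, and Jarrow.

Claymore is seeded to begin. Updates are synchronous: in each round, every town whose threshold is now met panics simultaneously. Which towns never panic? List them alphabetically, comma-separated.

Brook, Dunlea, Inley, Jarrow, Kelston, Newell, Oakham

Round 1 — Claymore panics (initial).
Round 2 — checking thresholds:
  Brook: 1 of 4 neighbours < 3, below threshold.
  Dunlea: 1 of 5 neighbours < 5, below threshold.
  Fallow: 1 of 5 neighbours ≥ 1, panics.
  Kelston: 1 of 4 neighbours < 4, below threshold.
  Oakham: 1 of 3 neighbours < 3, below threshold.
Round 3 — no new panics; cascade stops.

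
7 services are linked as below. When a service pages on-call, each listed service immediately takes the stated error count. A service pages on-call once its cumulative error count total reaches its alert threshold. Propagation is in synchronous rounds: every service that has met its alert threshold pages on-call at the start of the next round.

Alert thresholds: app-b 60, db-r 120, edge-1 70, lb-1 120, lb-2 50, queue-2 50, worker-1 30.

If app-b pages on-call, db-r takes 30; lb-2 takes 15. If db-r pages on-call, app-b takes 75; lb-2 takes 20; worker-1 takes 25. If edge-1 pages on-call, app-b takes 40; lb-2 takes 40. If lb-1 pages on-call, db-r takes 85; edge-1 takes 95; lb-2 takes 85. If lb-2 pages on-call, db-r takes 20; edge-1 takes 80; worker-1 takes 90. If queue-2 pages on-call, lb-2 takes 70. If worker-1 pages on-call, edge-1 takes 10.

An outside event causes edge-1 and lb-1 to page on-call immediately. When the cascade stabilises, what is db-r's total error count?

Round 1 — edge-1, lb-1 page on-call (initial).
  app-b: +40 → 40 < 60
  db-r: +85 → 85 < 120
  lb-2: +40+85 → 125 ≥ 50
Round 2 — lb-2 pages on-call.
  db-r: +20 → 105 < 120
  worker-1: +90 → 90 ≥ 30
Round 3 — worker-1 pages on-call.
No further pages.

105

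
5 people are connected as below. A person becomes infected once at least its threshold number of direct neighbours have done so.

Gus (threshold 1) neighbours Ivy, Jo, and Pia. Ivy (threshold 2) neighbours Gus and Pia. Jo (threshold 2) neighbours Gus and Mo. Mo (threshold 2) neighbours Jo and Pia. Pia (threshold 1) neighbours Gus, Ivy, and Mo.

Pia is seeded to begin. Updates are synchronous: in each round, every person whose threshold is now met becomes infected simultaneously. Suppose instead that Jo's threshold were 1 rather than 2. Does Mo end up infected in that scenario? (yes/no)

yes

With Jo's threshold at 1:
Round 1 — Pia becomes infected (initial).
Round 2 — checking thresholds:
  Gus: 1 of 3 neighbours ≥ 1, becomes infected.
  Ivy: 1 of 2 neighbours < 2, below threshold.
  Mo: 1 of 2 neighbours < 2, below threshold.
Round 3 — checking thresholds:
  Ivy: 2 of 2 neighbours ≥ 2, becomes infected.
  Jo: 1 of 2 neighbours ≥ 1, becomes infected.
  Mo: 1 of 2 neighbours < 2, below threshold.
Round 4 — checking thresholds:
  Mo: 2 of 2 neighbours ≥ 2, becomes infected.
Round 5 — no new infections; cascade stops.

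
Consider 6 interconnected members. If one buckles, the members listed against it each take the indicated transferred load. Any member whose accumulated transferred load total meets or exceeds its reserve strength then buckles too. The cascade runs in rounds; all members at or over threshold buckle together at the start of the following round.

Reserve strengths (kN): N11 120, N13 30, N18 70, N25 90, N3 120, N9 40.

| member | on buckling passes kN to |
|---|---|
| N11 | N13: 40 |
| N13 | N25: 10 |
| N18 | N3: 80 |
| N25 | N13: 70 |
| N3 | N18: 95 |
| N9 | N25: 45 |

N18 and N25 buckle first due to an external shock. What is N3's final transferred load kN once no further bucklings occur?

Round 1 — N18, N25 buckle (initial).
  N13: +70 → 70 ≥ 30
  N3: +80 → 80 < 120
Round 2 — N13 buckles.
No further bucklings.

80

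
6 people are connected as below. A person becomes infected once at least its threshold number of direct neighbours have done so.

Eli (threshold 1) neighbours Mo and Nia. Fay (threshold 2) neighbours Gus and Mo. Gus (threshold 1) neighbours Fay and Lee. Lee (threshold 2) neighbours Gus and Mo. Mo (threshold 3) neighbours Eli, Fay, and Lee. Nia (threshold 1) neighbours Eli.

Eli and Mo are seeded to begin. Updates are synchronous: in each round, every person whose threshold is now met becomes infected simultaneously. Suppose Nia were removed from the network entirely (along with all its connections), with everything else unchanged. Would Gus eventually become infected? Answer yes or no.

no

With Nia removed:
Round 1 — Eli, Mo become infected (initial).
Round 2 — no new infections; cascade stops.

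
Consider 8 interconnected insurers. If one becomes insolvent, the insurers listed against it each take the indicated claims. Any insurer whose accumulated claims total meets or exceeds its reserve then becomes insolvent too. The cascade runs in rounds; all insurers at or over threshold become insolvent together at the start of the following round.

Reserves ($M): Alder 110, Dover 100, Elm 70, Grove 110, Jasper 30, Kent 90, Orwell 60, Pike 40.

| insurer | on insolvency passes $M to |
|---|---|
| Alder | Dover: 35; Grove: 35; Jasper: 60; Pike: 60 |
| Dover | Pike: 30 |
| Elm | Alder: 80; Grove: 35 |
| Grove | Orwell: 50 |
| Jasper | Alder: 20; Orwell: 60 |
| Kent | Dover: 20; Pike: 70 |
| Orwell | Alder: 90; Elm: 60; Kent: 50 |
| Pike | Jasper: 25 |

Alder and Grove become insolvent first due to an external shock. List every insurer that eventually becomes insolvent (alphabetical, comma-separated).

Alder, Grove, Jasper, Orwell, Pike

Round 1 — Alder, Grove become insolvent (initial).
  Dover: +35 → 35 < 100
  Jasper: +60 → 60 ≥ 30
  Orwell: +50 → 50 < 60
  Pike: +60 → 60 ≥ 40
Round 2 — Jasper, Pike become insolvent.
  Orwell: +60 → 110 ≥ 60
Round 3 — Orwell becomes insolvent.
  Elm: +60 → 60 < 70
  Kent: +50 → 50 < 90
No further insolvencies.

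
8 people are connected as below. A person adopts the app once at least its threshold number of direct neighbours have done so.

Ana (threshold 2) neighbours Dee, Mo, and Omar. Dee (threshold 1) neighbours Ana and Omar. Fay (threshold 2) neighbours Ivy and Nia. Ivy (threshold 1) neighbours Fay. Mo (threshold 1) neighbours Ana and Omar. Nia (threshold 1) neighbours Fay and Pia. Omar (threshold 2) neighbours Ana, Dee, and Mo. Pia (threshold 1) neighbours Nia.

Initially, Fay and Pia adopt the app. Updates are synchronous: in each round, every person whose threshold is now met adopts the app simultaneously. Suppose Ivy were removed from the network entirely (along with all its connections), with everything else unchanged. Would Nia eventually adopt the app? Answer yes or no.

yes

With Ivy removed:
Round 1 — Fay, Pia adopt the app (initial).
Round 2 — checking thresholds:
  Nia: 2 of 2 neighbours ≥ 1, adopts the app.
Round 3 — no new adoptions; cascade stops.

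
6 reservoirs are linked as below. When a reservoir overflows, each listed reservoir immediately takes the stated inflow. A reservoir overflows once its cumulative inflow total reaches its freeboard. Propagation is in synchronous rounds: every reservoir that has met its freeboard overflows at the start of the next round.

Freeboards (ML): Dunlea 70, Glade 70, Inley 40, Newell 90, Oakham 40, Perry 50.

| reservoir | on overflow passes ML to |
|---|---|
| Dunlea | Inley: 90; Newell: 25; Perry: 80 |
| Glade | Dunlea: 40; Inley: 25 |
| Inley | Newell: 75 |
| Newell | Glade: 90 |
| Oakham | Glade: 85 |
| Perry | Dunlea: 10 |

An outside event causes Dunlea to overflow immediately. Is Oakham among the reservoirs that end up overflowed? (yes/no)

no

Round 1 — Dunlea overflows (initial).
  Inley: +90 → 90 ≥ 40
  Newell: +25 → 25 < 90
  Perry: +80 → 80 ≥ 50
Round 2 — Inley, Perry overflow.
  Newell: +75 → 100 ≥ 90
Round 3 — Newell overflows.
  Glade: +90 → 90 ≥ 70
Round 4 — Glade overflows.
No further overflows.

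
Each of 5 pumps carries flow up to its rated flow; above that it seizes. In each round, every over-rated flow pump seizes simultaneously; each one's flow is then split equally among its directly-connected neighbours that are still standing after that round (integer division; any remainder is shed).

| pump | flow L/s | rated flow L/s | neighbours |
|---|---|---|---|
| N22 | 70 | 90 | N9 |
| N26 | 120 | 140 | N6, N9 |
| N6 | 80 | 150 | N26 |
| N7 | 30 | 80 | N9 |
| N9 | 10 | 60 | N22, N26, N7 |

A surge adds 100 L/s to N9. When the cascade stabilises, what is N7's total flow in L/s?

66

Round 1 — N9 at 110 > 60. N9 seizes.
  N9 sheds 110 L/s to N22, N26, N7: 36 each (2 lost).
    N22: 70+36 = 106 > 90
    N26: 120+36 = 156 > 140
    N7: 30+36 = 66 ≤ 80
Round 2 — N22, N26 seize.
  N22 sheds 106 L/s: no online neighbours, lost.
  N26 sheds 156 L/s to N6: 156 each.
    N6: 80+156 = 236 > 150
Round 3 — N6 seizes.
  N6 sheds 236 L/s: no online neighbours, lost.
No further seizures.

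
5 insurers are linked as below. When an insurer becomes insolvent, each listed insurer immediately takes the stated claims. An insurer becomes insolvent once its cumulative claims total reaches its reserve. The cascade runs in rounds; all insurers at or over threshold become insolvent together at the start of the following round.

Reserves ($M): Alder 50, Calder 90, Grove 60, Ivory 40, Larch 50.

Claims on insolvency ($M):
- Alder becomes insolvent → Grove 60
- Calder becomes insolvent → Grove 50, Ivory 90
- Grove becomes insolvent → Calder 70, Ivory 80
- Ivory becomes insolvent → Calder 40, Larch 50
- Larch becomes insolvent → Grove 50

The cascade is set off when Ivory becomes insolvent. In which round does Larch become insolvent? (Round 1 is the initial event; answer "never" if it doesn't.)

2

Round 1 — Ivory becomes insolvent (initial).
  Calder: +40 → 40 < 90
  Larch: +50 → 50 ≥ 50
Round 2 — Larch becomes insolvent.
  Grove: +50 → 50 < 60
No further insolvencies.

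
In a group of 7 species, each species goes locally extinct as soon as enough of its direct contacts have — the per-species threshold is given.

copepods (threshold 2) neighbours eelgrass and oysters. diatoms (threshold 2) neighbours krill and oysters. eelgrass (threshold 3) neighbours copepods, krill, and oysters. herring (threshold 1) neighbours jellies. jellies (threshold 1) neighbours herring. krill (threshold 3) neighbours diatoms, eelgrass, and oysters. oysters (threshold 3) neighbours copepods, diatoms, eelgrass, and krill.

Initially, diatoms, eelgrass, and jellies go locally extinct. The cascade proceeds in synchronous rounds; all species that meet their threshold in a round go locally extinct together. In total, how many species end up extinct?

4

Round 1 — diatoms, eelgrass, jellies go locally extinct (initial).
Round 2 — checking thresholds:
  copepods: 1 of 2 neighbours < 2, below threshold.
  herring: 1 of 1 neighbours ≥ 1, goes locally extinct.
  krill: 2 of 3 neighbours < 3, below threshold.
  oysters: 2 of 4 neighbours < 3, below threshold.
Round 3 — no new extinctions; cascade stops.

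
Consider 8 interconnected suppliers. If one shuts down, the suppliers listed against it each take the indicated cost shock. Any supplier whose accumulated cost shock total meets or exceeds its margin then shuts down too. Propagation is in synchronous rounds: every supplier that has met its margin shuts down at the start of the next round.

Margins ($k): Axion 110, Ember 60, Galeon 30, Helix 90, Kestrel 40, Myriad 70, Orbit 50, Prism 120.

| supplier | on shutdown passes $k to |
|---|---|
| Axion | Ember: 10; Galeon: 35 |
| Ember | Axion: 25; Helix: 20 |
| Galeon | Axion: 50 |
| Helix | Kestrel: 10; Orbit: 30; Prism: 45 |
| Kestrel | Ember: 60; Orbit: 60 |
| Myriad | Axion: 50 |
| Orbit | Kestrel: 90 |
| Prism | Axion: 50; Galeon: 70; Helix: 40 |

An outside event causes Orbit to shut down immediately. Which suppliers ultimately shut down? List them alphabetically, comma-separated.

Round 1 — Orbit shuts down (initial).
  Kestrel: +90 → 90 ≥ 40
Round 2 — Kestrel shuts down.
  Ember: +60 → 60 ≥ 60
Round 3 — Ember shuts down.
  Axion: +25 → 25 < 110
  Helix: +20 → 20 < 90
No further shutdowns.

Ember, Kestrel, Orbit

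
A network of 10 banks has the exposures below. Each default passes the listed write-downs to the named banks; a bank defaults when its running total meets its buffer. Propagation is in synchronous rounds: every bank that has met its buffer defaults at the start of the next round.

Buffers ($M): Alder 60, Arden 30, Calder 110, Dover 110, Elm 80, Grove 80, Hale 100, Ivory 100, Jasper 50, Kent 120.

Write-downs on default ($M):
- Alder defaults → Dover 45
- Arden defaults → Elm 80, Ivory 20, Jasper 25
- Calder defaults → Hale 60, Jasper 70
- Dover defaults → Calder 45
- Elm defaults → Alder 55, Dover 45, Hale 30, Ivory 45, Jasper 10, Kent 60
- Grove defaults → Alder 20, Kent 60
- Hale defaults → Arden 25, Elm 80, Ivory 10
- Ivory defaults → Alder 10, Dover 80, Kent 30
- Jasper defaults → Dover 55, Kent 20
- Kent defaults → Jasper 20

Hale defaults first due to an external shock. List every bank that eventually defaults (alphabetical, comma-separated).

Elm, Hale

Round 1 — Hale defaults (initial).
  Arden: +25 → 25 < 30
  Elm: +80 → 80 ≥ 80
  Ivory: +10 → 10 < 100
Round 2 — Elm defaults.
  Alder: +55 → 55 < 60
  Dover: +45 → 45 < 110
  Ivory: +45 → 55 < 100
  Jasper: +10 → 10 < 50
  Kent: +60 → 60 < 120
No further defaults.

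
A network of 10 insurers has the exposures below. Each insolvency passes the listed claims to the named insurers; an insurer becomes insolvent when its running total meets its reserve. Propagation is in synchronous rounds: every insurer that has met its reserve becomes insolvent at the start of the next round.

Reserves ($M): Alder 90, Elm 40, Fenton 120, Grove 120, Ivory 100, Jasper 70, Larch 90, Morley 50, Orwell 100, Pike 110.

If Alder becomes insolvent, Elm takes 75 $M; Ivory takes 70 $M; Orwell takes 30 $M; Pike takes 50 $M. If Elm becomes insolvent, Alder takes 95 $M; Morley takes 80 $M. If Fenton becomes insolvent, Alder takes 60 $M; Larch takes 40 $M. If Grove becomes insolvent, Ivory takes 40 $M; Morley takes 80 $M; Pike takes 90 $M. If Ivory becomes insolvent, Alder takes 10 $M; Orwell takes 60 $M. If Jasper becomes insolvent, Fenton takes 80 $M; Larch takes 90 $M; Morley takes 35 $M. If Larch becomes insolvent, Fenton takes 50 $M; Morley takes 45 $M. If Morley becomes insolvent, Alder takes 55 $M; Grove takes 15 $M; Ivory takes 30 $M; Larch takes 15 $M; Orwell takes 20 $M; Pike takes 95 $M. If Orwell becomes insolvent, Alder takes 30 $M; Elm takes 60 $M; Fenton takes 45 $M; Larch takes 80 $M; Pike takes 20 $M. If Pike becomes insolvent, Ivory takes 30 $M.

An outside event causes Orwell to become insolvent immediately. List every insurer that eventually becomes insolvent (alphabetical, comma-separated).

Alder, Elm, Ivory, Larch, Morley, Orwell, Pike

Round 1 — Orwell becomes insolvent (initial).
  Alder: +30 → 30 < 90
  Elm: +60 → 60 ≥ 40
  Fenton: +45 → 45 < 120
  Larch: +80 → 80 < 90
  Pike: +20 → 20 < 110
Round 2 — Elm becomes insolvent.
  Alder: +95 → 125 ≥ 90
  Morley: +80 → 80 ≥ 50
Round 3 — Alder, Morley become insolvent.
  Grove: +15 → 15 < 120
  Ivory: +70+30 → 100 ≥ 100
  Larch: +15 → 95 ≥ 90
  Pike: +50+95 → 165 ≥ 110
Round 4 — Ivory, Larch, Pike become insolvent.
  Fenton: +50 → 95 < 120
No further insolvencies.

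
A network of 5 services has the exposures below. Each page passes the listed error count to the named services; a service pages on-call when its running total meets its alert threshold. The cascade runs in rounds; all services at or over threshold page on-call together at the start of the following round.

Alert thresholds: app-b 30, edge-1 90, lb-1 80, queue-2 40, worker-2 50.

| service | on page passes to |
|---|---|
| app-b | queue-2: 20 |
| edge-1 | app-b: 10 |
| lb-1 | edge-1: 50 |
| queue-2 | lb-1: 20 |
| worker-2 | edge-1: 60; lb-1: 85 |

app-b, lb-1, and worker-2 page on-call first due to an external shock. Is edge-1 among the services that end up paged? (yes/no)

Round 1 — app-b, lb-1, worker-2 page on-call (initial).
  edge-1: +50+60 → 110 ≥ 90
  queue-2: +20 → 20 < 40
Round 2 — edge-1 pages on-call.
No further pages.

yes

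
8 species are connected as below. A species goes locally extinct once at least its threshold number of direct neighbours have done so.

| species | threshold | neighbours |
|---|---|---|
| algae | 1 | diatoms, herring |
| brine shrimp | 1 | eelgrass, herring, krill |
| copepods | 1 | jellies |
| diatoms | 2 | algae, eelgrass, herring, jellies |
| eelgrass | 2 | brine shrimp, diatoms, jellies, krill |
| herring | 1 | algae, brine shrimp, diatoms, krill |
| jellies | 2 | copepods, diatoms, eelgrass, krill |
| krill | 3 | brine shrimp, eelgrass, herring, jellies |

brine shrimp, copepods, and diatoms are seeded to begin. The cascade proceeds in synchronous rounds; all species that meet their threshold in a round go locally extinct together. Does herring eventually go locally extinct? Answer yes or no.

Round 1 — brine shrimp, copepods, diatoms go locally extinct (initial).
Round 2 — checking thresholds:
  algae: 1 of 2 neighbours ≥ 1, goes locally extinct.
  eelgrass: 2 of 4 neighbours ≥ 2, goes locally extinct.
  herring: 2 of 4 neighbours ≥ 1, goes locally extinct.
  jellies: 2 of 4 neighbours ≥ 2, goes locally extinct.
  krill: 1 of 4 neighbours < 3, not yet.
Round 3 — checking thresholds:
  krill: 4 of 4 neighbours ≥ 3, goes locally extinct.
Round 4 — no new extinctions; cascade stops.

yes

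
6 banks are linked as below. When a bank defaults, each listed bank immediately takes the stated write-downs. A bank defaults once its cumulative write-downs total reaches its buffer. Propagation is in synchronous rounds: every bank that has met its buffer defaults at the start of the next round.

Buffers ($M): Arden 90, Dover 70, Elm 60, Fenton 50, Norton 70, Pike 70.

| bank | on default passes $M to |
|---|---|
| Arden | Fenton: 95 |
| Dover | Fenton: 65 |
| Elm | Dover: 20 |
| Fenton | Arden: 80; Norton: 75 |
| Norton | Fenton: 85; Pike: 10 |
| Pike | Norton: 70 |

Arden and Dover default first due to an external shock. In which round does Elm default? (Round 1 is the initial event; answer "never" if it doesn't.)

never

Round 1 — Arden, Dover default (initial).
  Fenton: +95+65 → 160 ≥ 50
Round 2 — Fenton defaults.
  Norton: +75 → 75 ≥ 70
Round 3 — Norton defaults.
  Pike: +10 → 10 < 70
No further defaults.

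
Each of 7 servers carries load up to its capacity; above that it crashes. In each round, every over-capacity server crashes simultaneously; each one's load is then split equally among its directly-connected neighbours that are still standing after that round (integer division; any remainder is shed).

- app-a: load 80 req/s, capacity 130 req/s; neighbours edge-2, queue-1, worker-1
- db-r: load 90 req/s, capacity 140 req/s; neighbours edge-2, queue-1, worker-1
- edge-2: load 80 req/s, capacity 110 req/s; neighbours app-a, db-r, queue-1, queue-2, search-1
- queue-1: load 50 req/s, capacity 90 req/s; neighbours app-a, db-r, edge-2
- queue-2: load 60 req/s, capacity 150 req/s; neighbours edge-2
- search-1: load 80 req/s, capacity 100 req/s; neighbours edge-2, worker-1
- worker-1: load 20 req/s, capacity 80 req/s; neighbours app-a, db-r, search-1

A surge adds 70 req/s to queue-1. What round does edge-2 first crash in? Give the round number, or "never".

2

Round 1 — queue-1 at 120 > 90. queue-1 crashes.
  queue-1 sheds 120 req/s to app-a, db-r, edge-2: 40 each.
    app-a: 80+40 = 120 ≤ 130
    db-r: 90+40 = 130 ≤ 140
    edge-2: 80+40 = 120 > 110
Round 2 — edge-2 crashes.
  edge-2 sheds 120 req/s to app-a, db-r, queue-2, search-1: 30 each.
    app-a: 120+30 = 150 > 130
    db-r: 130+30 = 160 > 140
    queue-2: 60+30 = 90 ≤ 150
    search-1: 80+30 = 110 > 100
Round 3 — app-a, db-r, search-1 crash.
  app-a sheds 150 req/s to worker-1: 150 each.
    worker-1: 20+150 = 170 > 80
  db-r sheds 160 req/s to worker-1: 160 each.
    worker-1: 170+160 = 330 > 80
  search-1 sheds 110 req/s to worker-1: 110 each.
    worker-1: 330+110 = 440 > 80
Round 4 — worker-1 crashes.
  worker-1 sheds 440 req/s: no online neighbours, lost.
No further crashes.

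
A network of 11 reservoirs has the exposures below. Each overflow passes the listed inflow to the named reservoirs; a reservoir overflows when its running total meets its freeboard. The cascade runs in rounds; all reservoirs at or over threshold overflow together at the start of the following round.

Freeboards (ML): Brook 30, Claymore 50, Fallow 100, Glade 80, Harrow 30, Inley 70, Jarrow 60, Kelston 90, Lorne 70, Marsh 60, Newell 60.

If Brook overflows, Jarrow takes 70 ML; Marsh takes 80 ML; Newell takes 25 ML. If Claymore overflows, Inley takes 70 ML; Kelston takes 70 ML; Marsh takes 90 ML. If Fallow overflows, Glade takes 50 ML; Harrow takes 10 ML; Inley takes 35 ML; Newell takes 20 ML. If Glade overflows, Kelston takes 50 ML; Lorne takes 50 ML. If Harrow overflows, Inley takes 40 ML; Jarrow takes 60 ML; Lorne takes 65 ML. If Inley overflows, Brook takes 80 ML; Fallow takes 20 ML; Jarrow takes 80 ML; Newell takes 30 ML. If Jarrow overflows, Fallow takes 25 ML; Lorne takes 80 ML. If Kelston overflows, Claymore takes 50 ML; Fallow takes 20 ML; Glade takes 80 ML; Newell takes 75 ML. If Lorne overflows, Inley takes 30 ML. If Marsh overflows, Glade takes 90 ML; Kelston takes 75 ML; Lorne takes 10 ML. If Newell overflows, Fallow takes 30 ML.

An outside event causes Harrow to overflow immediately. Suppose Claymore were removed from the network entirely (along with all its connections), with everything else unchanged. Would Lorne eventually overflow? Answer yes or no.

yes

With Claymore removed:
Round 1 — Harrow overflows (initial).
  Inley: +40 → 40 < 70
  Jarrow: +60 → 60 ≥ 60
  Lorne: +65 → 65 < 70
Round 2 — Jarrow overflows.
  Fallow: +25 → 25 < 100
  Lorne: +80 → 145 ≥ 70
Round 3 — Lorne overflows.
  Inley: +30 → 70 ≥ 70
Round 4 — Inley overflows.
  Brook: +80 → 80 ≥ 30
  Fallow: +20 → 45 < 100
  Newell: +30 → 30 < 60
Round 5 — Brook overflows.
  Marsh: +80 → 80 ≥ 60
  Newell: +25 → 55 < 60
Round 6 — Marsh overflows.
  Glade: +90 → 90 ≥ 80
  Kelston: +75 → 75 < 90
Round 7 — Glade overflows.
  Kelston: +50 → 125 ≥ 90
Round 8 — Kelston overflows.
  Fallow: +20 → 65 < 100
  Newell: +75 → 130 ≥ 60
Round 9 — Newell overflows.
  Fallow: +30 → 95 < 100
No further overflows.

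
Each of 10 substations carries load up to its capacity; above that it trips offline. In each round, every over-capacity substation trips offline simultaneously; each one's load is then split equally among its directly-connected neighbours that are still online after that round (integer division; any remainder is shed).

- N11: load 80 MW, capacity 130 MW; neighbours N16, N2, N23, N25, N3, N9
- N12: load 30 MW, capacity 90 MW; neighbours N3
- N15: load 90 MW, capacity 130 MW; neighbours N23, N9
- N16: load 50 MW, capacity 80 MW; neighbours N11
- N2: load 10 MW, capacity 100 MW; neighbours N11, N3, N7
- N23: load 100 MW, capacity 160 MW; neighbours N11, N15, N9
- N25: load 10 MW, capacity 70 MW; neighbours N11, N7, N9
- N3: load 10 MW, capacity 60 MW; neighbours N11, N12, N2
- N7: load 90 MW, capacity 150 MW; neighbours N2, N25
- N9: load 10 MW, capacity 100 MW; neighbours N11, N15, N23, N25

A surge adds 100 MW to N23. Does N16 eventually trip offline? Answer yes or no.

Round 1 — N23 at 200 > 160. N23 trips offline.
  N23 sheds 200 MW to N11, N15, N9: 66 each (2 lost).
    N11: 80+66 = 146 > 130
    N15: 90+66 = 156 > 130
    N9: 10+66 = 76 ≤ 100
Round 2 — N11, N15 trip offline.
  N11 sheds 146 MW to N16, N2, N25, N3, N9: 29 each (1 lost).
    N16: 50+29 = 79 ≤ 80
    N2: 10+29 = 39 ≤ 100
    N25: 10+29 = 39 ≤ 70
    N3: 10+29 = 39 ≤ 60
    N9: 76+29 = 105 > 100
  N15 sheds 156 MW to N9: 156 each.
    N9: 105+156 = 261 > 100
Round 3 — N9 trips offline.
  N9 sheds 261 MW to N25: 261 each.
    N25: 39+261 = 300 > 70
Round 4 — N25 trips offline.
  N25 sheds 300 MW to N7: 300 each.
    N7: 90+300 = 390 > 150
Round 5 — N7 trips offline.
  N7 sheds 390 MW to N2: 390 each.
    N2: 39+390 = 429 > 100
Round 6 — N2 trips offline.
  N2 sheds 429 MW to N3: 429 each.
    N3: 39+429 = 468 > 60
Round 7 — N3 trips offline.
  N3 sheds 468 MW to N12: 468 each.
    N12: 30+468 = 498 > 90
Round 8 — N12 trips offline.
  N12 sheds 498 MW: no online neighbours, lost.
No further trips.

no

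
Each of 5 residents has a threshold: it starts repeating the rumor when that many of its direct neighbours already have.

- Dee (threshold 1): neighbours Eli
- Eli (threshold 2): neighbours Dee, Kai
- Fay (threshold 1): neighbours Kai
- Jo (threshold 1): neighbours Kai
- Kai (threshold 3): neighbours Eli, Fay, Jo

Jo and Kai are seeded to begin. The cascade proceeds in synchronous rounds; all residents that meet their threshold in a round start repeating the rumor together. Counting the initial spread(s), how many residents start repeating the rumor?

Round 1 — Jo, Kai start repeating the rumor (initial).
Round 2 — checking thresholds:
  Eli: 1 of 2 neighbours < 2, not yet.
  Fay: 1 of 1 neighbours ≥ 1, starts repeating the rumor.
Round 3 — no new spreads; cascade stops.

3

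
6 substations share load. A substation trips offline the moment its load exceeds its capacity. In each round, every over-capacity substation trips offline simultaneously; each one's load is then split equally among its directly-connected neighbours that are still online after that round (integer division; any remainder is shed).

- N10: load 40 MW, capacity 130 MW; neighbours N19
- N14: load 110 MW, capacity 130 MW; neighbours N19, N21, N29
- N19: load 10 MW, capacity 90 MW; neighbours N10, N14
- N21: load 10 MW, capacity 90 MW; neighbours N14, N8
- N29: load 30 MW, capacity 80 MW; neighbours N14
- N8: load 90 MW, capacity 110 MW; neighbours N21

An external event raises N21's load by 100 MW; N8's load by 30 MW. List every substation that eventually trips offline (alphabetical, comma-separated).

N10, N14, N19, N21, N29, N8

Round 1 — N21 at 110 > 90; N8 at 120 > 110. N21, N8 trip offline.
  N21 sheds 110 MW to N14: 110 each.
    N14: 110+110 = 220 > 130
  N8 sheds 120 MW: no online neighbours, lost.
Round 2 — N14 trips offline.
  N14 sheds 220 MW to N19, N29: 110 each.
    N19: 10+110 = 120 > 90
    N29: 30+110 = 140 > 80
Round 3 — N19, N29 trip offline.
  N19 sheds 120 MW to N10: 120 each.
    N10: 40+120 = 160 > 130
  N29 sheds 140 MW: no online neighbours, lost.
Round 4 — N10 trips offline.
  N10 sheds 160 MW: no online neighbours, lost.
No further trips.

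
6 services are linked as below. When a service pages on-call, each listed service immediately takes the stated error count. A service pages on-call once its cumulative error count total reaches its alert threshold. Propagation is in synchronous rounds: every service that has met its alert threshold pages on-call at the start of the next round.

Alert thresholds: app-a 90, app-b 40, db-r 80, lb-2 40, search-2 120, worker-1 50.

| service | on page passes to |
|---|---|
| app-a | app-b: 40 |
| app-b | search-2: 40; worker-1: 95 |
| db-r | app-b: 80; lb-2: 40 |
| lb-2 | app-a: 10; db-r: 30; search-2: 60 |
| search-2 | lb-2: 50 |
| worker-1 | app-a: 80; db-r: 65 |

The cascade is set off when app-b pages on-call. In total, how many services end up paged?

2

Round 1 — app-b pages on-call (initial).
  search-2: +40 → 40 < 120
  worker-1: +95 → 95 ≥ 50
Round 2 — worker-1 pages on-call.
  app-a: +80 → 80 < 90
  db-r: +65 → 65 < 80
No further pages.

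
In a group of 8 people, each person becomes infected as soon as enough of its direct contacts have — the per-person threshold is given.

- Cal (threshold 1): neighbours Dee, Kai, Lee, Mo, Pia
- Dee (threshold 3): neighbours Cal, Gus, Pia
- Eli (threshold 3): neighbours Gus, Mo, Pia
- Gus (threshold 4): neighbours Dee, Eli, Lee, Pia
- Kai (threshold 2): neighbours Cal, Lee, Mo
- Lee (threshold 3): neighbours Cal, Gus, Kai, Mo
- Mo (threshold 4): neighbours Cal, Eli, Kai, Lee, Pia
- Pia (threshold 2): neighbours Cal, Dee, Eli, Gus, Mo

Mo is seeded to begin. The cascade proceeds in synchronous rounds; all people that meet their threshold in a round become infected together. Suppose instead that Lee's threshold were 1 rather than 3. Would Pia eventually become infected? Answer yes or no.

With Lee's threshold at 1:
Round 1 — Mo becomes infected (initial).
Round 2 — checking thresholds:
  Cal: 1 of 5 neighbours ≥ 1, becomes infected.
  Eli: 1 of 3 neighbours < 3, not yet.
  Kai: 1 of 3 neighbours < 2, not yet.
  Lee: 1 of 4 neighbours ≥ 1, becomes infected.
  Pia: 1 of 5 neighbours < 2, not yet.
Round 3 — checking thresholds:
  Dee: 1 of 3 neighbours < 3, not yet.
  Eli: 1 of 3 neighbours < 3, not yet.
  Gus: 1 of 4 neighbours < 4, not yet.
  Kai: 3 of 3 neighbours ≥ 2, becomes infected.
  Pia: 2 of 5 neighbours ≥ 2, becomes infected.
Round 4 — no new infections; cascade stops.

yes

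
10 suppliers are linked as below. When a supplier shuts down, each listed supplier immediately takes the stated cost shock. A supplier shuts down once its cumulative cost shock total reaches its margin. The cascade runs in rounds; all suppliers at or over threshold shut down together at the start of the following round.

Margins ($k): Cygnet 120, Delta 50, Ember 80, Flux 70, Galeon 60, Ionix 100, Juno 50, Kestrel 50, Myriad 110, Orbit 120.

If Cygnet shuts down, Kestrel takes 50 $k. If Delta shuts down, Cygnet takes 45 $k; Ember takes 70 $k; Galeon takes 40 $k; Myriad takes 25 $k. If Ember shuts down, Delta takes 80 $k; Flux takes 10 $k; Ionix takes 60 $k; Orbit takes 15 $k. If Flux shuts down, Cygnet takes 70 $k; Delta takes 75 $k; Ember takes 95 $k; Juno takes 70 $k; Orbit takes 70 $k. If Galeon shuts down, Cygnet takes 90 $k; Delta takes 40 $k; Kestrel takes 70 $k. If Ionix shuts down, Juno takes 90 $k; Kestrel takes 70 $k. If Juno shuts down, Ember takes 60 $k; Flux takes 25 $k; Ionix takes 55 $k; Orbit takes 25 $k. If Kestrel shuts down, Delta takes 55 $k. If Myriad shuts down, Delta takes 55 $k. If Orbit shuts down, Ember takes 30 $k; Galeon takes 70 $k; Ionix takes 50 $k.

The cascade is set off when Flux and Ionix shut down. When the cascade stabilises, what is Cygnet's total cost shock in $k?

Round 1 — Flux, Ionix shut down (initial).
  Cygnet: +70 → 70 < 120
  Delta: +75 → 75 ≥ 50
  Ember: +95 → 95 ≥ 80
  Juno: +70+90 → 160 ≥ 50
  Kestrel: +70 → 70 ≥ 50
  Orbit: +70 → 70 < 120
Round 2 — Delta, Ember, Juno, Kestrel shut down.
  Cygnet: +45 → 115 < 120
  Galeon: +40 → 40 < 60
  Myriad: +25 → 25 < 110
  Orbit: +15+25 → 110 < 120
No further shutdowns.

115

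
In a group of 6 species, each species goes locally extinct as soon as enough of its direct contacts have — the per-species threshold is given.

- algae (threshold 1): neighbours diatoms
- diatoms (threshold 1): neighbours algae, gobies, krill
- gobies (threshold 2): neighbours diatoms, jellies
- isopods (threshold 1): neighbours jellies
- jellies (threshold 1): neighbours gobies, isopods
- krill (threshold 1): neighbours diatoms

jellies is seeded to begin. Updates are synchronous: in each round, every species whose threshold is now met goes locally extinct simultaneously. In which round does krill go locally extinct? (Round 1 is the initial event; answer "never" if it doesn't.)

Round 1 — jellies goes locally extinct (initial).
Round 2 — checking thresholds:
  gobies: 1 of 2 neighbours < 2, below threshold.
  isopods: 1 of 1 neighbours ≥ 1, goes locally extinct.
Round 3 — no new extinctions; cascade stops.

never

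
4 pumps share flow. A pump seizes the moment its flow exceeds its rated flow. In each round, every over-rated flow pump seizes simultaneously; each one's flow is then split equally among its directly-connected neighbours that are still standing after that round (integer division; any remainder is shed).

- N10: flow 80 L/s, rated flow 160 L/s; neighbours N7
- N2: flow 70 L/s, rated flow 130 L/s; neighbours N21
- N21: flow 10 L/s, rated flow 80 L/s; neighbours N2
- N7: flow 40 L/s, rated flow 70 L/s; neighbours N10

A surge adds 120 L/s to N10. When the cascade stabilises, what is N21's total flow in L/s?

Round 1 — N10 at 200 > 160. N10 seizes.
  N10 sheds 200 L/s to N7: 200 each.
    N7: 40+200 = 240 > 70
Round 2 — N7 seizes.
  N7 sheds 240 L/s: no online neighbours, lost.
No further seizures.

10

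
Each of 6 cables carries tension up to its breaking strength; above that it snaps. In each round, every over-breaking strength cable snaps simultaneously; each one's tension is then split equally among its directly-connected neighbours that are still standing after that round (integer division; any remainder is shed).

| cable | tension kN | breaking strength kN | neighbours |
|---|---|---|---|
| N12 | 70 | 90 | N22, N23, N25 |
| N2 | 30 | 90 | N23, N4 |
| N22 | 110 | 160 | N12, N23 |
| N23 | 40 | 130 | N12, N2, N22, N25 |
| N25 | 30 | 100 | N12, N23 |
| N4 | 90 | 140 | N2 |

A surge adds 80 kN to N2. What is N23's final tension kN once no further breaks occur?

95

Round 1 — N2 at 110 > 90. N2 snaps.
  N2 sheds 110 kN to N23, N4: 55 each.
    N23: 40+55 = 95 ≤ 130
    N4: 90+55 = 145 > 140
Round 2 — N4 snaps.
  N4 sheds 145 kN: no online neighbours, lost.
No further breaks.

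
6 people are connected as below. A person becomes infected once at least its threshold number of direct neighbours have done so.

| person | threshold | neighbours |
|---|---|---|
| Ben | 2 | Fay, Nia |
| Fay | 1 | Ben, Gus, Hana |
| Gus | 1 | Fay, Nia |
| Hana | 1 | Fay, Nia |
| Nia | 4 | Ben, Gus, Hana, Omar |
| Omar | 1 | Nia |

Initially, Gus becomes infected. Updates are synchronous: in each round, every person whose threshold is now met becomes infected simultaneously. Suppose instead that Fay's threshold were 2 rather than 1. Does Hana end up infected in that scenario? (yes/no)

With Fay's threshold at 2:
Round 1 — Gus becomes infected (initial).
Round 2 — no new infections; cascade stops.

no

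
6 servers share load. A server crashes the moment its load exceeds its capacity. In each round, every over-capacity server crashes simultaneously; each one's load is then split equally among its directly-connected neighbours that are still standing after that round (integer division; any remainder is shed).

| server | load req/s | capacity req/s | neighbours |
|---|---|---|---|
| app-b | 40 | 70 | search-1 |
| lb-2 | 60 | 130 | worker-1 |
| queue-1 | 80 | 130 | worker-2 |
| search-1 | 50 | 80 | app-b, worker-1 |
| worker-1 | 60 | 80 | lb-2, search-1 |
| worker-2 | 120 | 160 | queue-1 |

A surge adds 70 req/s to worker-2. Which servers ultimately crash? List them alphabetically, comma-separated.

queue-1, worker-2

Round 1 — worker-2 at 190 > 160. worker-2 crashes.
  worker-2 sheds 190 req/s to queue-1: 190 each.
    queue-1: 80+190 = 270 > 130
Round 2 — queue-1 crashes.
  queue-1 sheds 270 req/s: no online neighbours, lost.
No further crashes.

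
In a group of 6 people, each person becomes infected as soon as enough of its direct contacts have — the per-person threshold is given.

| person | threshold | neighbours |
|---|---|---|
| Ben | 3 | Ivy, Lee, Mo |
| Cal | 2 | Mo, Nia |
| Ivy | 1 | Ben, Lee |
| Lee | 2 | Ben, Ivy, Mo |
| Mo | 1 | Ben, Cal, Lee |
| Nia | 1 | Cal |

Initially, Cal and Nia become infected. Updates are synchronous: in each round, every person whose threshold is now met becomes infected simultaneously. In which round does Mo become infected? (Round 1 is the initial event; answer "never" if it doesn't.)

2

Round 1 — Cal, Nia become infected (initial).
Round 2 — checking thresholds:
  Mo: 1 of 3 neighbours ≥ 1, becomes infected.
Round 3 — no new infections; cascade stops.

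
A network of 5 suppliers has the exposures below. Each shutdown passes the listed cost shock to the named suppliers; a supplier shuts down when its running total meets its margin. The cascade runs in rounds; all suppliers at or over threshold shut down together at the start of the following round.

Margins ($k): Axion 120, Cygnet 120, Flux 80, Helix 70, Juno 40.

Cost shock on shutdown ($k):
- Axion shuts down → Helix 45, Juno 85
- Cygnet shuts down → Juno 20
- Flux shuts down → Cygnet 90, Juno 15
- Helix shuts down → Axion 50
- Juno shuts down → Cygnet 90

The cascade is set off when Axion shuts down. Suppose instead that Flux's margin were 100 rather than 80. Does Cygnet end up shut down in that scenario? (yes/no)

With Flux's margin at 100:
Round 1 — Axion shuts down (initial).
  Helix: +45 → 45 < 70
  Juno: +85 → 85 ≥ 40
Round 2 — Juno shuts down.
  Cygnet: +90 → 90 < 120
No further shutdowns.

no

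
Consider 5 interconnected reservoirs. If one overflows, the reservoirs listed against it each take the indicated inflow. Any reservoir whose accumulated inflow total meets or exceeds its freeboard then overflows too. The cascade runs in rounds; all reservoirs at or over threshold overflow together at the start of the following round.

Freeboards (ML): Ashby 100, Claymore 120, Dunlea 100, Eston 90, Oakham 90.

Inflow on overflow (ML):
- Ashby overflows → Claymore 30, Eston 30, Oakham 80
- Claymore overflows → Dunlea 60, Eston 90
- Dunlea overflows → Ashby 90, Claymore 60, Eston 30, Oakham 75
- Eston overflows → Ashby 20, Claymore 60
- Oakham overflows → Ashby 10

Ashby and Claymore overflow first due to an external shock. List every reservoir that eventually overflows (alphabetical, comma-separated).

Ashby, Claymore, Eston

Round 1 — Ashby, Claymore overflow (initial).
  Dunlea: +60 → 60 < 100
  Eston: +30+90 → 120 ≥ 90
  Oakham: +80 → 80 < 90
Round 2 — Eston overflows.
No further overflows.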